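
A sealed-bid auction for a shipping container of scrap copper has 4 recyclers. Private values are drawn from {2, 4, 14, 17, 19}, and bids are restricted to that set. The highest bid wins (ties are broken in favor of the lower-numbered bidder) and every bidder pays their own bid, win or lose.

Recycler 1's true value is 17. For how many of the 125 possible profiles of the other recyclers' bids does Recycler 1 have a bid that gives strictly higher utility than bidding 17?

88

Others bid (2, 2, 2): truth gives 0; bid 2 gives 15 > 0. Violating.
Others bid (2, 2, 4): truth gives 0; bid 4 gives 13 > 0. Violating.
Others bid (2, 2, 14): truth gives 0; bid 14 gives 3 > 0. Violating.
Others bid (2, 2, 19): truth gives -17; bid 2 gives -2 > -17. Violating.
Others bid (2, 2, 17): truth gives 0; no alternative beats it.
Others bid (2, 4, 17): truth gives 0; no alternative beats it.
(Checking all 125 profiles: 88 have a profitable deviation, 37 do not.)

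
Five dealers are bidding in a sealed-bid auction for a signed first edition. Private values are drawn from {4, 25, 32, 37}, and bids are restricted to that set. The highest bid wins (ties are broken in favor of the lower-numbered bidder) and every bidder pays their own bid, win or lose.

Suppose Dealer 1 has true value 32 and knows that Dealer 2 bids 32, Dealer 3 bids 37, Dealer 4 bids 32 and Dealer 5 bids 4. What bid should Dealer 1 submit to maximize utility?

Bid 4: loses but pays 4, utility -4.
Bid 25: loses but pays 25, utility -25.
Bid 32: loses but pays 32, utility -32.
Bid 37: wins, pays 37, utility 32 - 37 = -5.
The best choice is 4 with utility -4.

4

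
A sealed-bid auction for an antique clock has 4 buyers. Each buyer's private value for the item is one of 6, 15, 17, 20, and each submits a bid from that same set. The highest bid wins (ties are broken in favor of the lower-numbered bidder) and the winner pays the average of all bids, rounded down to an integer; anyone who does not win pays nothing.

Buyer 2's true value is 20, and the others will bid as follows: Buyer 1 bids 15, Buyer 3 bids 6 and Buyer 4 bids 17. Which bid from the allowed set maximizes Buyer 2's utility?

Bid 6: loses, pays 0, utility 0.
Bid 15: loses, pays 0, utility 0.
Bid 17: wins, pays 13, utility 20 - 13 = 7.
Bid 20: wins, pays 14, utility 20 - 14 = 6.
The best choice is 17 with utility 7.

17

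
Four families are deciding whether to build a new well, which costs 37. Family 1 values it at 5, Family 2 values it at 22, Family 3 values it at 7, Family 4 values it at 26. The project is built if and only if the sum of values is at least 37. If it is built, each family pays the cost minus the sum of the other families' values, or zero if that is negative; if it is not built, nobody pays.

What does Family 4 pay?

3

Total value 60 ≥ cost 37, so the project is built.
The other families' values sum to 34.
Cost minus that sum is 37 - 34 = 3.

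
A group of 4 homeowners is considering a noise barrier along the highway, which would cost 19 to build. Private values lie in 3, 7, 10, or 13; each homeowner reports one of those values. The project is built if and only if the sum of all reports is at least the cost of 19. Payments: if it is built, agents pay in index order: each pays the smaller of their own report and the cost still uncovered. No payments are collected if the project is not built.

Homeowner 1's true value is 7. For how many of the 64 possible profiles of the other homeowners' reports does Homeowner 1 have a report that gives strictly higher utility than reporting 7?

Others report (3, 3, 10): truth gives 0; report 3 gives 4 > 0. Violating.
Others report (3, 3, 13): truth gives 0; report 3 gives 4 > 0. Violating.
Others report (3, 7, 7): truth gives 0; report 3 gives 4 > 0. Violating.
Others report (3, 7, 10): truth gives 0; report 3 gives 4 > 0. Violating.
Others report (3, 3, 3): truth gives 0; no alternative beats it.
Others report (3, 3, 7): truth gives 0; no alternative beats it.
(Checking all 64 profiles: 60 have a profitable deviation, 4 do not.)

60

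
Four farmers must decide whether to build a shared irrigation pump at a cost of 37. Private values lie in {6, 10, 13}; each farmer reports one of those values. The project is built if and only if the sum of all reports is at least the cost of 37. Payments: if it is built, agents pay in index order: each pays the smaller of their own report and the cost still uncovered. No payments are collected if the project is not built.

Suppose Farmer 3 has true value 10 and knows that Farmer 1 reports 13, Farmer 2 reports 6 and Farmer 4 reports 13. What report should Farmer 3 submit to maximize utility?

6

Report 6: project built, pays 6, utility 10 - 6 = 4.
Report 10: project built, pays 10, utility 10 - 10 = 0.
Report 13: project built, pays 13, utility 10 - 13 = -3.
The best choice is 6 with utility 4.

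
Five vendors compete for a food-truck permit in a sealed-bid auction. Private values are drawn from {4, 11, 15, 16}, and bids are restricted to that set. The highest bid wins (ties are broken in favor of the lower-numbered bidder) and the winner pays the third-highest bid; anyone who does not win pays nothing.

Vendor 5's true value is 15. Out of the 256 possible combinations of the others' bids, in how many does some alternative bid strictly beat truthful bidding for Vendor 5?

32

Others bid (4, 4, 4, 15): truth gives 0; bid 16 gives 11 > 0. Violating.
Others bid (4, 4, 11, 15): truth gives 0; bid 16 gives 4 > 0. Violating.
Others bid (4, 4, 15, 4): truth gives 0; bid 16 gives 11 > 0. Violating.
Others bid (4, 4, 15, 11): truth gives 0; bid 16 gives 4 > 0. Violating.
Others bid (4, 4, 4, 4): truth gives 11; no alternative beats it.
Others bid (4, 4, 4, 11): truth gives 11; no alternative beats it.
(Checking all 256 profiles: 32 have a profitable deviation, 224 do not.)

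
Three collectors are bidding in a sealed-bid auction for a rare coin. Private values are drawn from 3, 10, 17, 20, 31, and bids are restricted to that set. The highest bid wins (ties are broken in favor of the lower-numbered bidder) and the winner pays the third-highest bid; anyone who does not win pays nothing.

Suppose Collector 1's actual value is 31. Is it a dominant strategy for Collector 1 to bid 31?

Check each profile of the others' bids and compare truth against every alternative bid.
Others bid (3, 31): truth gives 28, best alternative gives 0.
Others bid (31, 3): truth gives 28, best alternative gives 0.
Others bid (10, 31): truth gives 21, best alternative gives 0.
Others bid (31, 10): truth gives 21, best alternative gives 0.
Others bid (17, 31): truth gives 14, best alternative gives 0.
Others bid (31, 17): truth gives 14, best alternative gives 0.
(Remaining 19 profiles checked similarly; truth is weakly best in each.)
In every case the truthful bid is at least as good as any alternative, so it is a dominant strategy.

Yes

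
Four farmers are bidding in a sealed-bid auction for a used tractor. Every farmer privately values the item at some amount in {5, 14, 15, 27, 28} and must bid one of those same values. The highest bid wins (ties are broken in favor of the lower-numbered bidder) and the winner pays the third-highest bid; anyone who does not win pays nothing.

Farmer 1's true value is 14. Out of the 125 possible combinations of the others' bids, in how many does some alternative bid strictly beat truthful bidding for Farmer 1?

Others bid (5, 5, 15): truth gives 0; bid 15 gives 9 > 0. Violating.
Others bid (5, 5, 27): truth gives 0; bid 27 gives 9 > 0. Violating.
Others bid (5, 5, 28): truth gives 0; bid 28 gives 9 > 0. Violating.
Others bid (5, 15, 5): truth gives 0; bid 15 gives 9 > 0. Violating.
Others bid (5, 5, 5): truth gives 9; no alternative beats it.
Others bid (5, 5, 14): truth gives 9; no alternative beats it.
(Checking all 125 profiles: 9 have a profitable deviation, 116 do not.)

9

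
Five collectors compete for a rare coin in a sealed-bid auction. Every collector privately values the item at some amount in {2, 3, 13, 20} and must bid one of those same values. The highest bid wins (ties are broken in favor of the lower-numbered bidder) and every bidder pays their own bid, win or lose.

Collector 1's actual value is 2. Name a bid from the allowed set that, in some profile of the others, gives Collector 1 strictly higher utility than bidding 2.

3

Suppose Collector 2 bids 2, Collector 3 bids 2, Collector 4 bids 2 and Collector 5 bids 3.
Bid 2: loses but pays 2, utility -2.
Bid 3: wins, pays 3, utility 2 - 3 = -1.
So bidding 3 beats truth here (-1 > -2).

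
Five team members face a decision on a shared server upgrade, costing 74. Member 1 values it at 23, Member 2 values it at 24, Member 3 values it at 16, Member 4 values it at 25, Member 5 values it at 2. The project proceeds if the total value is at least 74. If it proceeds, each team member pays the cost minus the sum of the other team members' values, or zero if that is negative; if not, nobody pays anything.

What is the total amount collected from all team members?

24

Total value 90 ≥ cost 74, so it is built.
Member 1: others sum to 67; max(0, 74 - 67) = 7.
Member 2: others sum to 66; max(0, 74 - 66) = 8.
Member 3: others sum to 74; max(0, 74 - 74) = 0.
Member 4: others sum to 65; max(0, 74 - 65) = 9.
Member 5: others sum to 88; max(0, 74 - 88) = 0.
Total collected = 7 + 8 + 0 + 9 + 0 = 24.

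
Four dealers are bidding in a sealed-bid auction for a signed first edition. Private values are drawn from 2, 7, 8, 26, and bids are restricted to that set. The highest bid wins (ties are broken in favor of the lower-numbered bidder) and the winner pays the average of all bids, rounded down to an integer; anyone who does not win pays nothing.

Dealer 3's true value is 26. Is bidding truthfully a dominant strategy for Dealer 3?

Consider the case where Dealer 1 bids 2, Dealer 2 bids 2 and Dealer 4 bids 2.
Truthful bid 26: wins, pays 8, utility 26 - 8 = 18.
Bid 7 instead: wins, pays 3, utility 26 - 3 = 23.
Since 23 > 18, bidding 7 is strictly better here, so truthful bidding is not dominant.

No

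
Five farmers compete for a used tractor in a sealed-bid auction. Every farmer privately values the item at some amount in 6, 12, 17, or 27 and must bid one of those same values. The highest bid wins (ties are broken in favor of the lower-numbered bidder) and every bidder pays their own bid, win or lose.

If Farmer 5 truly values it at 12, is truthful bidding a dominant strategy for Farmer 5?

No

Consider the case where Farmer 1 bids 6, Farmer 2 bids 6, Farmer 3 bids 6 and Farmer 4 bids 12.
Truthful bid 12: loses but pays 12, utility -12.
Bid 6 instead: loses but pays 6, utility -6.
Since -6 > -12, bidding 6 is strictly better here, so truthful bidding is not dominant.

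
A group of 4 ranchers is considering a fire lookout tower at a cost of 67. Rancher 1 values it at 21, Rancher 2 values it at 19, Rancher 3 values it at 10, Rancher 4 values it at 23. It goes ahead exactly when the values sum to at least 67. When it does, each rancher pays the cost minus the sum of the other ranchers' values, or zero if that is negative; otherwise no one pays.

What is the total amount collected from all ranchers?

Total value 73 ≥ cost 67, so it is built.
Rancher 1: others sum to 52; max(0, 67 - 52) = 15.
Rancher 2: others sum to 54; max(0, 67 - 54) = 13.
Rancher 3: others sum to 63; max(0, 67 - 63) = 4.
Rancher 4: others sum to 50; max(0, 67 - 50) = 17.
Total collected = 15 + 13 + 4 + 17 = 49.

49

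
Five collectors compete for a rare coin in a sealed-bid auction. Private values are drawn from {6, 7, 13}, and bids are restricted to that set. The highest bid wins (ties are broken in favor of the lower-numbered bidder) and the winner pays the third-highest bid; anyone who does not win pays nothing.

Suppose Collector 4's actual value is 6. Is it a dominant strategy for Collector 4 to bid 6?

Yes

Check each profile of the others' bids and compare truth against every alternative bid.
Others bid (6, 6, 6, 6): truth gives 0, best alternative gives 0.
Others bid (6, 6, 6, 7): truth gives 0, best alternative gives 0.
Others bid (6, 6, 6, 13): truth gives 0, best alternative gives 0.
Others bid (6, 6, 7, 6): truth gives 0, best alternative gives 0.
Others bid (6, 6, 7, 7): truth gives 0, best alternative gives 0.
Others bid (6, 6, 7, 13): truth gives 0, best alternative gives 0.
(Remaining 75 profiles checked similarly; truth is weakly best in each.)
In every case the truthful bid is at least as good as any alternative, so it is a dominant strategy.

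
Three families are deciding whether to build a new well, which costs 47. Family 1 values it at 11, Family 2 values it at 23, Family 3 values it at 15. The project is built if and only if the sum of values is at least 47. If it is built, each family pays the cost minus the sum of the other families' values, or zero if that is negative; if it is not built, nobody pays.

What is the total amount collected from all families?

43

Total value 49 ≥ cost 47, so it is built.
Family 1: others sum to 38; max(0, 47 - 38) = 9.
Family 2: others sum to 26; max(0, 47 - 26) = 21.
Family 3: others sum to 34; max(0, 47 - 34) = 13.
Total collected = 9 + 21 + 13 = 43.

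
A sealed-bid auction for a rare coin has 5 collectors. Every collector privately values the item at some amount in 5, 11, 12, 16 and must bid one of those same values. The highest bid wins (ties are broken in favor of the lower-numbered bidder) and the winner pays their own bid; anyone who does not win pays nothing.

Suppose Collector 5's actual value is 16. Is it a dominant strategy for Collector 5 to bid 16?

Consider the case where Collector 1 bids 5, Collector 2 bids 5, Collector 3 bids 5 and Collector 4 bids 5.
Truthful bid 16: wins, pays 16, utility 16 - 16 = 0.
Bid 11 instead: wins, pays 11, utility 16 - 11 = 5.
Since 5 > 0, bidding 11 is strictly better here, so truthful bidding is not dominant.

No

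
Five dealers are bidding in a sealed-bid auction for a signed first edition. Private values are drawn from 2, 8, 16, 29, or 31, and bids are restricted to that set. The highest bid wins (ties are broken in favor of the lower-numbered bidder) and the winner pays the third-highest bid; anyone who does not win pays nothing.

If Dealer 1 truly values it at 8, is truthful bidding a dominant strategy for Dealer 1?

Consider the case where Dealer 2 bids 2, Dealer 3 bids 2, Dealer 4 bids 2 and Dealer 5 bids 16.
Truthful bid 8: loses, pays 0, utility 0.
Bid 16 instead: wins, pays 2, utility 8 - 2 = 6.
Since 6 > 0, bidding 16 is strictly better here, so truthful bidding is not dominant.

No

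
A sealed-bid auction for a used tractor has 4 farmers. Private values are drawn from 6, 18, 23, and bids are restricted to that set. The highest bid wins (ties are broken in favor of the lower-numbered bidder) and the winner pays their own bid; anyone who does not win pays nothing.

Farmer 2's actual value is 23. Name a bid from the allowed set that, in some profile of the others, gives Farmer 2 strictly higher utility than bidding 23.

Suppose Farmer 1 bids 6, Farmer 3 bids 6 and Farmer 4 bids 6.
Bid 23: wins, pays 23, utility 23 - 23 = 0.
Bid 18: wins, pays 18, utility 23 - 18 = 5.
So bidding 18 beats truth here (5 > 0).

18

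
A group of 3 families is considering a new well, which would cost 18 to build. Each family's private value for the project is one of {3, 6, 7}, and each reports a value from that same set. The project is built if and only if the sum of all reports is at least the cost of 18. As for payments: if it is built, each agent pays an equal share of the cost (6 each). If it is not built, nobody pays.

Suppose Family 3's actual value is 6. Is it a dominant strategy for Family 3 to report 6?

Yes

Check each profile of the others' reports and compare truth against every alternative report.
Others report (3, 3): truth gives 0, best alternative gives 0.
Others report (3, 6): truth gives 0, best alternative gives 0.
Others report (3, 7): truth gives 0, best alternative gives 0.
Others report (6, 3): truth gives 0, best alternative gives 0.
Others report (6, 6): truth gives 0, best alternative gives 0.
Others report (6, 7): truth gives 0, best alternative gives 0.
(Remaining 3 profiles checked similarly; truth is weakly best in each.)
In every case the truthful report is at least as good as any alternative, so it is a dominant strategy.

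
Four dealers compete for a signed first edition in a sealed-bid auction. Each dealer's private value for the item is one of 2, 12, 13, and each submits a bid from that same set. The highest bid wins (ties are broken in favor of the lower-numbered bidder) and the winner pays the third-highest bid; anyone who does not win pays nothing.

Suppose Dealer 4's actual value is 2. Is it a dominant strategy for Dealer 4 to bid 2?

Check each profile of the others' bids and compare truth against every alternative bid.
Others bid (2, 2, 2): truth gives 0, best alternative gives 0.
Others bid (2, 2, 12): truth gives 0, best alternative gives 0.
Others bid (2, 2, 13): truth gives 0, best alternative gives 0.
Others bid (2, 12, 2): truth gives 0, best alternative gives 0.
Others bid (2, 12, 12): truth gives 0, best alternative gives 0.
Others bid (2, 12, 13): truth gives 0, best alternative gives 0.
(Remaining 21 profiles checked similarly; truth is weakly best in each.)
In every case the truthful bid is at least as good as any alternative, so it is a dominant strategy.

Yes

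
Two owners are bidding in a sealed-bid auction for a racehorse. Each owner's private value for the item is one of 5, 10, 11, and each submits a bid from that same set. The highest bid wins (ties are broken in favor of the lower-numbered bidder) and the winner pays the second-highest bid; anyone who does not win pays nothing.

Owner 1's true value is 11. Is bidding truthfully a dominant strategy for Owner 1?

Yes

Check each profile of the others' bids and compare truth against every alternative bid.
Others bid (5): truth gives 6, best alternative gives 6.
Others bid (10): truth gives 1, best alternative gives 1.
Others bid (11): truth gives 0, best alternative gives 0.
In every case the truthful bid is at least as good as any alternative, so it is a dominant strategy.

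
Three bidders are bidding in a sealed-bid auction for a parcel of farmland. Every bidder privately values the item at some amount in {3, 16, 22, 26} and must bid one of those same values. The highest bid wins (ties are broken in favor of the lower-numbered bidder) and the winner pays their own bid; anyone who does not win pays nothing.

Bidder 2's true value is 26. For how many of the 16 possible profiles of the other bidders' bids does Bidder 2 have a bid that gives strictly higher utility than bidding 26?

Others bid (3, 3): truth gives 0; bid 16 gives 10 > 0. Violating.
Others bid (3, 16): truth gives 0; bid 16 gives 10 > 0. Violating.
Others bid (3, 22): truth gives 0; bid 22 gives 4 > 0. Violating.
Others bid (16, 3): truth gives 0; bid 22 gives 4 > 0. Violating.
Others bid (3, 26): truth gives 0; no alternative beats it.
Others bid (16, 26): truth gives 0; no alternative beats it.
(Checking all 16 profiles: 6 have a profitable deviation, 10 do not.)

6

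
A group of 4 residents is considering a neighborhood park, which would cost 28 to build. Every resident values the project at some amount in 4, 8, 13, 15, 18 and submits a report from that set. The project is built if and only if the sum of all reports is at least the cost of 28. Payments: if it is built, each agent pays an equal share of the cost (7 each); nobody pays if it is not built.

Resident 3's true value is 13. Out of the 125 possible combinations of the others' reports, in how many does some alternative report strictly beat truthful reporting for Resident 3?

1

Others report (4, 4, 4): truth gives 0; report 18 gives 6 > 0. Violating.
Others report (4, 4, 8): truth gives 6; no alternative beats it.
Others report (4, 4, 13): truth gives 6; no alternative beats it.
(Checking all 125 profiles: 1 has a profitable deviation, 124 do not.)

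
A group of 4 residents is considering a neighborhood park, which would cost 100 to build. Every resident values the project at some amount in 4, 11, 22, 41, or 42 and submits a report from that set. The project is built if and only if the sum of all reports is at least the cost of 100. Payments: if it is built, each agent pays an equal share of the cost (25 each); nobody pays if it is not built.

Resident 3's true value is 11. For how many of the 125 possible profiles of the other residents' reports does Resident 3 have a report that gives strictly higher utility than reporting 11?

Others report (11, 41, 41): truth gives -14; report 4 gives 0 > -14. Violating.
Others report (11, 41, 42): truth gives -14; report 4 gives 0 > -14. Violating.
Others report (11, 42, 41): truth gives -14; report 4 gives 0 > -14. Violating.
Others report (11, 42, 42): truth gives -14; report 4 gives 0 > -14. Violating.
Others report (4, 4, 4): truth gives 0; no alternative beats it.
Others report (4, 4, 11): truth gives 0; no alternative beats it.
(Checking all 125 profiles: 12 have a profitable deviation, 113 do not.)

12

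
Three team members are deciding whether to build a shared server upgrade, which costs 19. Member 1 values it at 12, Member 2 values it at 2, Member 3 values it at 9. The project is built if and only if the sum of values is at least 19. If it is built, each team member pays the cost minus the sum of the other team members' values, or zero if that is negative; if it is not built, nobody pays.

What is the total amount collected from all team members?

Total value 23 ≥ cost 19, so it is built.
Member 1: others sum to 11; max(0, 19 - 11) = 8.
Member 2: others sum to 21; max(0, 19 - 21) = 0.
Member 3: others sum to 14; max(0, 19 - 14) = 5.
Total collected = 8 + 0 + 5 = 13.

13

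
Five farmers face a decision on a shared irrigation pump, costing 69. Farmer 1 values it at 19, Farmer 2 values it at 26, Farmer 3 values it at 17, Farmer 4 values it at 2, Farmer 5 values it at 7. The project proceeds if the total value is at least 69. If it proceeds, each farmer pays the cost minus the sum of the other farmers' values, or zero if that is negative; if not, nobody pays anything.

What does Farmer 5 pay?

5

Total value 71 ≥ cost 69, so the project is built.
The other farmers' values sum to 64.
Cost minus that sum is 69 - 64 = 5.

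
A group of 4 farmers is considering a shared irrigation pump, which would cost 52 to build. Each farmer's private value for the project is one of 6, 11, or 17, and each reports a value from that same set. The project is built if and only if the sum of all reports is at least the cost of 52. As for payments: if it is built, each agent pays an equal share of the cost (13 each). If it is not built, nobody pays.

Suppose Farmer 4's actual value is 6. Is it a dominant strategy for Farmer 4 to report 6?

Check each profile of the others' reports and compare truth against every alternative report.
Others report (11, 17, 17): truth gives 0, best alternative gives -7.
Others report (17, 11, 17): truth gives 0, best alternative gives -7.
Others report (17, 17, 11): truth gives 0, best alternative gives -7.
Others report (17, 17, 17): truth gives -7, best alternative gives -7.
Others report (6, 6, 6): truth gives 0, best alternative gives 0.
Others report (6, 6, 11): truth gives 0, best alternative gives 0.
(Remaining 21 profiles checked similarly; truth is weakly best in each.)
In every case the truthful report is at least as good as any alternative, so it is a dominant strategy.

Yes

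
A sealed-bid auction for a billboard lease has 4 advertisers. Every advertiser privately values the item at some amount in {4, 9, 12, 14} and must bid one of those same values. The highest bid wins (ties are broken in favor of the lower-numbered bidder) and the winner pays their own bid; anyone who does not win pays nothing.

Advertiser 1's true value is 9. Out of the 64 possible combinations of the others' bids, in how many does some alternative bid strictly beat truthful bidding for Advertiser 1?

1

Others bid (4, 4, 4): truth gives 0; bid 4 gives 5 > 0. Violating.
Others bid (4, 4, 9): truth gives 0; no alternative beats it.
Others bid (4, 4, 12): truth gives 0; no alternative beats it.
(Checking all 64 profiles: 1 has a profitable deviation, 63 do not.)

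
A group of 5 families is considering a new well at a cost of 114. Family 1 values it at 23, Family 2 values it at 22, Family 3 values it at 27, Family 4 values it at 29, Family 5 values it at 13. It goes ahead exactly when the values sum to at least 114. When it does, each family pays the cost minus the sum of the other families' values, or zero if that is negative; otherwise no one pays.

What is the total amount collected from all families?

Total value 114 ≥ cost 114, so it is built.
Family 1: others sum to 91; max(0, 114 - 91) = 23.
Family 2: others sum to 92; max(0, 114 - 92) = 22.
Family 3: others sum to 87; max(0, 114 - 87) = 27.
Family 4: others sum to 85; max(0, 114 - 85) = 29.
Family 5: others sum to 101; max(0, 114 - 101) = 13.
Total collected = 23 + 22 + 27 + 29 + 13 = 114.

114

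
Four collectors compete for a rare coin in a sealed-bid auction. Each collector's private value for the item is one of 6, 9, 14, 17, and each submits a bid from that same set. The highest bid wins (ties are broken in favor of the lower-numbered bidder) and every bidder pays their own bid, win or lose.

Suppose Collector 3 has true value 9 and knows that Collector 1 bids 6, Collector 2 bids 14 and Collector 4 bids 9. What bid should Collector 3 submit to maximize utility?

6

Bid 6: loses but pays 6, utility -6.
Bid 9: loses but pays 9, utility -9.
Bid 14: loses but pays 14, utility -14.
Bid 17: wins, pays 17, utility 9 - 17 = -8.
The best choice is 6 with utility -6.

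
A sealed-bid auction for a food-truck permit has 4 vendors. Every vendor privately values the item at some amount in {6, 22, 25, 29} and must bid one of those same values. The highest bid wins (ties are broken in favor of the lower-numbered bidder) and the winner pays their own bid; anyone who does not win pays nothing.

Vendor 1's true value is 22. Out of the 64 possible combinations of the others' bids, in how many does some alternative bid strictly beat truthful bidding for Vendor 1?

Others bid (6, 6, 6): truth gives 0; bid 6 gives 16 > 0. Violating.
Others bid (6, 6, 22): truth gives 0; no alternative beats it.
Others bid (6, 6, 25): truth gives 0; no alternative beats it.
(Checking all 64 profiles: 1 has a profitable deviation, 63 do not.)

1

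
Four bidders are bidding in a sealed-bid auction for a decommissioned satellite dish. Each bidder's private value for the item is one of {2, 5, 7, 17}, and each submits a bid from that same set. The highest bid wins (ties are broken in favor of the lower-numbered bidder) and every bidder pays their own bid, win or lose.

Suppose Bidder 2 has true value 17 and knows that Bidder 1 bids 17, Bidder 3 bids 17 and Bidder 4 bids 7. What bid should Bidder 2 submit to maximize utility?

Bid 2: loses but pays 2, utility -2.
Bid 5: loses but pays 5, utility -5.
Bid 7: loses but pays 7, utility -7.
Bid 17: loses but pays 17, utility -17.
The best choice is 2 with utility -2.

2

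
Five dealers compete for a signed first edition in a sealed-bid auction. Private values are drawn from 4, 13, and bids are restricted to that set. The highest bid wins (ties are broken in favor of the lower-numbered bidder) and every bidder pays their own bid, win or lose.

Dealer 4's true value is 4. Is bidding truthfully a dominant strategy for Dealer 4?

Check each profile of the others' bids and compare truth against every alternative bid.
Others bid (4, 4, 13, 4): truth gives -4, best alternative gives -13.
Others bid (4, 4, 13, 13): truth gives -4, best alternative gives -13.
Others bid (4, 13, 4, 4): truth gives -4, best alternative gives -13.
Others bid (4, 13, 4, 13): truth gives -4, best alternative gives -13.
Others bid (4, 13, 13, 4): truth gives -4, best alternative gives -13.
Others bid (4, 13, 13, 13): truth gives -4, best alternative gives -13.
(Remaining 10 profiles checked similarly; truth is weakly best in each.)
In every case the truthful bid is at least as good as any alternative, so it is a dominant strategy.

Yes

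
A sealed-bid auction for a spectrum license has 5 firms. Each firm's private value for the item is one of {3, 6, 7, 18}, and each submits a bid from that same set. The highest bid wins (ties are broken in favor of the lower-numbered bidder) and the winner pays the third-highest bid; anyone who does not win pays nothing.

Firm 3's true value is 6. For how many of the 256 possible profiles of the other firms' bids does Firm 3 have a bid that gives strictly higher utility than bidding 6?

Others bid (3, 3, 3, 7): truth gives 0; bid 7 gives 3 > 0. Violating.
Others bid (3, 3, 3, 18): truth gives 0; bid 18 gives 3 > 0. Violating.
Others bid (3, 3, 7, 3): truth gives 0; bid 7 gives 3 > 0. Violating.
Others bid (3, 3, 18, 3): truth gives 0; bid 18 gives 3 > 0. Violating.
Others bid (3, 3, 3, 3): truth gives 3; no alternative beats it.
Others bid (3, 3, 3, 6): truth gives 3; no alternative beats it.
(Checking all 256 profiles: 8 have a profitable deviation, 248 do not.)

8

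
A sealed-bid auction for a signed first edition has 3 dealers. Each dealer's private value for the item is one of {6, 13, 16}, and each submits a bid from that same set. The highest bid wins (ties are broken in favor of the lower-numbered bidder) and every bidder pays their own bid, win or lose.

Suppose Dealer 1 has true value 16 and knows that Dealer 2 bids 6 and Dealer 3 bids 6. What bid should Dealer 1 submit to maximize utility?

Bid 6: wins, pays 6, utility 16 - 6 = 10.
Bid 13: wins, pays 13, utility 16 - 13 = 3.
Bid 16: wins, pays 16, utility 16 - 16 = 0.
The best choice is 6 with utility 10.

6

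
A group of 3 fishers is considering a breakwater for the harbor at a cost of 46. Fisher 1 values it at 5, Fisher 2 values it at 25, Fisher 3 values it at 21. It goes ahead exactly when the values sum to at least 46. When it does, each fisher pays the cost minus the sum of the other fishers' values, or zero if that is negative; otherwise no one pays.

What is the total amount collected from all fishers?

Total value 51 ≥ cost 46, so it is built.
Fisher 1: others sum to 46; max(0, 46 - 46) = 0.
Fisher 2: others sum to 26; max(0, 46 - 26) = 20.
Fisher 3: others sum to 30; max(0, 46 - 30) = 16.
Total collected = 0 + 20 + 16 = 36.

36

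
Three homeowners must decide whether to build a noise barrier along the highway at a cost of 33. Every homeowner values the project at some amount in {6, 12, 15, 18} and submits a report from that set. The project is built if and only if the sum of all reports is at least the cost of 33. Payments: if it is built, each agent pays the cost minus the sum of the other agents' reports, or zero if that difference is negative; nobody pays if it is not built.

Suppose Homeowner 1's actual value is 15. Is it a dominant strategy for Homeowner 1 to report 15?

Yes

Check each profile of the others' reports and compare truth against every alternative report.
Others report (15, 18): truth gives 15, best alternative gives 15.
Others report (18, 15): truth gives 15, best alternative gives 15.
Others report (18, 18): truth gives 15, best alternative gives 15.
Others report (12, 18): truth gives 12, best alternative gives 12.
Others report (15, 15): truth gives 12, best alternative gives 12.
Others report (18, 12): truth gives 12, best alternative gives 12.
(Remaining 10 profiles checked similarly; truth is weakly best in each.)
In every case the truthful report is at least as good as any alternative, so it is a dominant strategy.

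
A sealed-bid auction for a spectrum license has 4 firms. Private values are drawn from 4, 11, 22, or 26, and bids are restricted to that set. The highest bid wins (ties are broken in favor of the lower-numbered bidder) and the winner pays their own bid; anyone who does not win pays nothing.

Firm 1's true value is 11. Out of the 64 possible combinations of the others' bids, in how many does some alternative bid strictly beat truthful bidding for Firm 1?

Others bid (4, 4, 4): truth gives 0; bid 4 gives 7 > 0. Violating.
Others bid (4, 4, 11): truth gives 0; no alternative beats it.
Others bid (4, 4, 22): truth gives 0; no alternative beats it.
(Checking all 64 profiles: 1 has a profitable deviation, 63 do not.)

1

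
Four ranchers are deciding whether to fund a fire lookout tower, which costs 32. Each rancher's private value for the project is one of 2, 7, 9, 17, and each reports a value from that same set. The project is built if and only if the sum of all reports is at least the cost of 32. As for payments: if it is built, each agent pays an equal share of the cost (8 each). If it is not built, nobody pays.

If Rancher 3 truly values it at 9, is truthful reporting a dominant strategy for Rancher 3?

Consider the case where Rancher 1 reports 2, Rancher 2 reports 2 and Rancher 4 reports 17.
Truthful report 9: project not built, utility 0.
Report 17 instead: project built, pays 8, utility 9 - 8 = 1.
Since 1 > 0, reporting 17 is strictly better here, so truthful reporting is not dominant.

No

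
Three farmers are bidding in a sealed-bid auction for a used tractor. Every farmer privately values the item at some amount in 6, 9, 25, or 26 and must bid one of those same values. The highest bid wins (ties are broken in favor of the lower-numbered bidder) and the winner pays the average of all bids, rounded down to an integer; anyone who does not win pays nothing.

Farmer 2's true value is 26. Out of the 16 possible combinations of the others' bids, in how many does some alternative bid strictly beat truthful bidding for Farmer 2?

Others bid (6, 6): truth gives 14; bid 9 gives 19 > 14. Violating.
Others bid (6, 9): truth gives 13; bid 9 gives 18 > 13. Violating.
Others bid (6, 25): truth gives 7; bid 25 gives 8 > 7. Violating.
Others bid (9, 25): truth gives 6; bid 25 gives 7 > 6. Violating.
Others bid (6, 26): truth gives 7; no alternative beats it.
Others bid (9, 6): truth gives 13; no alternative beats it.
(Checking all 16 profiles: 4 have a profitable deviation, 12 do not.)

4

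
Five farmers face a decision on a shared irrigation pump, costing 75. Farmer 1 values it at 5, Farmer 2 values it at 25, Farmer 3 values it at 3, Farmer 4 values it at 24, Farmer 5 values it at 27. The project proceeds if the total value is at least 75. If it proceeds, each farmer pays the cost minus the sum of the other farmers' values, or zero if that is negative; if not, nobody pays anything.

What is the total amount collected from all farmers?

Total value 84 ≥ cost 75, so it is built.
Farmer 1: others sum to 79; max(0, 75 - 79) = 0.
Farmer 2: others sum to 59; max(0, 75 - 59) = 16.
Farmer 3: others sum to 81; max(0, 75 - 81) = 0.
Farmer 4: others sum to 60; max(0, 75 - 60) = 15.
Farmer 5: others sum to 57; max(0, 75 - 57) = 18.
Total collected = 0 + 16 + 0 + 15 + 18 = 49.

49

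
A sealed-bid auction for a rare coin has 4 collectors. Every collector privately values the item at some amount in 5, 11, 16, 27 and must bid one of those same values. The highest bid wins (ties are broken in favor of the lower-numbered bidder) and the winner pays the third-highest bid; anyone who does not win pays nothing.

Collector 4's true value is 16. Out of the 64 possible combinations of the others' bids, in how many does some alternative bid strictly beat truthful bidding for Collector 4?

Others bid (5, 5, 16): truth gives 0; bid 27 gives 11 > 0. Violating.
Others bid (5, 11, 16): truth gives 0; bid 27 gives 5 > 0. Violating.
Others bid (5, 16, 5): truth gives 0; bid 27 gives 11 > 0. Violating.
Others bid (5, 16, 11): truth gives 0; bid 27 gives 5 > 0. Violating.
Others bid (5, 5, 5): truth gives 11; no alternative beats it.
Others bid (5, 5, 11): truth gives 11; no alternative beats it.
(Checking all 64 profiles: 12 have a profitable deviation, 52 do not.)

12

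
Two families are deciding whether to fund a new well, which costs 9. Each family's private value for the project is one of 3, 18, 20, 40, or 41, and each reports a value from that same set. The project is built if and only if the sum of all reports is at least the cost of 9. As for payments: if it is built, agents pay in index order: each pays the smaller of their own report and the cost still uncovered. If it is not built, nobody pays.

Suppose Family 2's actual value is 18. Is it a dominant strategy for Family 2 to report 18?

Check each profile of the others' reports and compare truth against every alternative report.
Others report (18): truth gives 18, best alternative gives 18.
Others report (20): truth gives 18, best alternative gives 18.
Others report (40): truth gives 18, best alternative gives 18.
Others report (41): truth gives 18, best alternative gives 18.
Others report (3): truth gives 12, best alternative gives 12.
In every case the truthful report is at least as good as any alternative, so it is a dominant strategy.

Yes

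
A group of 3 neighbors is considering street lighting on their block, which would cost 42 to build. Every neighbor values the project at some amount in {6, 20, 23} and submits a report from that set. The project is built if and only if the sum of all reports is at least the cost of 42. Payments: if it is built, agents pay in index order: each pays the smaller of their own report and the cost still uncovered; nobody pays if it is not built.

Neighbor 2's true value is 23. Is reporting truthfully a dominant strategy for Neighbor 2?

Consider the case where Neighbor 1 reports 6 and Neighbor 3 reports 20.
Truthful report 23: project built, pays 23, utility 23 - 23 = 0.
Report 20 instead: project built, pays 20, utility 23 - 20 = 3.
Since 3 > 0, reporting 20 is strictly better here, so truthful reporting is not dominant.

No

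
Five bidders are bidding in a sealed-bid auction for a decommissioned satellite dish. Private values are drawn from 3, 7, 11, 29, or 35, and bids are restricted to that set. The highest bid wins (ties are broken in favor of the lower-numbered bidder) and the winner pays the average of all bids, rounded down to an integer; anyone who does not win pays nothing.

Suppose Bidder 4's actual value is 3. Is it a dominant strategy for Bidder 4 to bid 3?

Check each profile of the others' bids and compare truth against every alternative bid.
Others bid (3, 3, 3, 7): truth gives 0, best alternative gives -1.
Others bid (3, 3, 3, 3): truth gives 0, best alternative gives 0.
Others bid (3, 3, 3, 11): truth gives 0, best alternative gives 0.
Others bid (3, 3, 3, 29): truth gives 0, best alternative gives 0.
Others bid (3, 3, 3, 35): truth gives 0, best alternative gives 0.
Others bid (3, 3, 7, 3): truth gives 0, best alternative gives 0.
(Remaining 619 profiles checked similarly; truth is weakly best in each.)
In every case the truthful bid is at least as good as any alternative, so it is a dominant strategy.

Yes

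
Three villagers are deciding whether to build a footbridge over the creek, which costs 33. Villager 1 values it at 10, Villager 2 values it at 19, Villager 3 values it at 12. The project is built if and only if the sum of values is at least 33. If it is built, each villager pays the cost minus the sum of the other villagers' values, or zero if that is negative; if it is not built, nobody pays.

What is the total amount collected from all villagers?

17

Total value 41 ≥ cost 33, so it is built.
Villager 1: others sum to 31; max(0, 33 - 31) = 2.
Villager 2: others sum to 22; max(0, 33 - 22) = 11.
Villager 3: others sum to 29; max(0, 33 - 29) = 4.
Total collected = 2 + 11 + 4 = 17.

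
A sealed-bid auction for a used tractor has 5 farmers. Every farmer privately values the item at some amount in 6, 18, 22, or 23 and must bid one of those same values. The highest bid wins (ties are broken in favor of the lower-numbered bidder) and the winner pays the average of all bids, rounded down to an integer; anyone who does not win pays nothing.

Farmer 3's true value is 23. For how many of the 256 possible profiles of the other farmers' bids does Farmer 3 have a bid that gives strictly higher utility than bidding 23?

11

Others bid (6, 6, 6, 6): truth gives 14; bid 18 gives 15 > 14. Violating.
Others bid (6, 6, 6, 18): truth gives 12; bid 18 gives 13 > 12. Violating.
Others bid (6, 6, 18, 6): truth gives 12; bid 18 gives 13 > 12. Violating.
Others bid (6, 6, 18, 18): truth gives 9; bid 18 gives 10 > 9. Violating.
Others bid (6, 6, 6, 22): truth gives 11; no alternative beats it.
Others bid (6, 6, 6, 23): truth gives 11; no alternative beats it.
(Checking all 256 profiles: 11 have a profitable deviation, 245 do not.)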